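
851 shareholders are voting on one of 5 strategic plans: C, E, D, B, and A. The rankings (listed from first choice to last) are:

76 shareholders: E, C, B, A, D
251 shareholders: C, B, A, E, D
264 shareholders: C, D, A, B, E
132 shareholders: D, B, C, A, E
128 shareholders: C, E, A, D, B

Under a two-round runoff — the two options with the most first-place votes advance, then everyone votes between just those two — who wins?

Round 1 first-place votes: C 643, E 76, D 132, B 0, A 0.
C and D advance.
Runoff: C is preferred to D by 719 voters; D by 132.
C wins the runoff.

C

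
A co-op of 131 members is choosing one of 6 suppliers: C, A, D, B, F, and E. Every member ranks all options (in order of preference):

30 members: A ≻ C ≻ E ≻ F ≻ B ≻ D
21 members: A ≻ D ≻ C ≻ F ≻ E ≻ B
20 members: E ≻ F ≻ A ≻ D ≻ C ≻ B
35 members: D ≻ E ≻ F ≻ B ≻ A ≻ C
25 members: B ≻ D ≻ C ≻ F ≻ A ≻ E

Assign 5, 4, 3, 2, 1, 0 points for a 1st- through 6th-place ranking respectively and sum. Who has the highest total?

C: 30·4 + 21·3 + 20·1 + 35·0 + 25·3 = 278
A: 30·5 + 21·5 + 20·3 + 35·1 + 25·1 = 375
D: 30·0 + 21·4 + 20·2 + 35·5 + 25·4 = 399
B: 30·1 + 21·0 + 20·0 + 35·2 + 25·5 = 225
F: 30·2 + 21·2 + 20·4 + 35·3 + 25·2 = 337
E: 30·3 + 21·1 + 20·5 + 35·4 + 25·0 = 351
D has the highest Borda score (399).

D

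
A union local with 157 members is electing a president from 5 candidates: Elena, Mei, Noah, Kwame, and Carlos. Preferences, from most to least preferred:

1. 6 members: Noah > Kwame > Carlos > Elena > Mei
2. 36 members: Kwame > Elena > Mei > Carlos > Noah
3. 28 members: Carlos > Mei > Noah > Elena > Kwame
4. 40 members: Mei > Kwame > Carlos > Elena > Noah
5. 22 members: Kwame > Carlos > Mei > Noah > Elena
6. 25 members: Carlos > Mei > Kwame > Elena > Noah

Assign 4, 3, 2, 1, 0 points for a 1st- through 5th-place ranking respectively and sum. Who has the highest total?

Elena: 6·1 + 36·3 + 28·1 + 40·1 + 22·0 + 25·1 = 207
Mei: 6·0 + 36·2 + 28·3 + 40·4 + 22·2 + 25·3 = 435
Noah: 6·4 + 36·0 + 28·2 + 40·0 + 22·1 + 25·0 = 102
Kwame: 6·3 + 36·4 + 28·0 + 40·3 + 22·4 + 25·2 = 420
Carlos: 6·2 + 36·1 + 28·4 + 40·2 + 22·3 + 25·4 = 406
Mei has the highest Borda score (435).

Mei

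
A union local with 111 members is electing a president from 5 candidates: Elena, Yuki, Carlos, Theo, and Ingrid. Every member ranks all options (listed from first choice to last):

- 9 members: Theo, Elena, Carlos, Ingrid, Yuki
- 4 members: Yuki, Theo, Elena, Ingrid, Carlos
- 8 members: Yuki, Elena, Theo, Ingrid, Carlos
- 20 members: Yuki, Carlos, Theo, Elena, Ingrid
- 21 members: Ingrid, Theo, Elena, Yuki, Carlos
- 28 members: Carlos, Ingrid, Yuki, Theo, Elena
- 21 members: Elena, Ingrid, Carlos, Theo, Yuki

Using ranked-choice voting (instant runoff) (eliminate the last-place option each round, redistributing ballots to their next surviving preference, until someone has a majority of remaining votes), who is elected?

Round 1: Elena 21, Yuki 32, Carlos 28, Theo 9, Ingrid 21. Eliminate Theo.
Round 2: Elena 30, Yuki 32, Carlos 28, Ingrid 21. Eliminate Ingrid.
Round 3: Elena 51, Yuki 32, Carlos 28. Eliminate Carlos.
Round 4: Elena 51, Yuki 60. Yuki has a majority.

Yuki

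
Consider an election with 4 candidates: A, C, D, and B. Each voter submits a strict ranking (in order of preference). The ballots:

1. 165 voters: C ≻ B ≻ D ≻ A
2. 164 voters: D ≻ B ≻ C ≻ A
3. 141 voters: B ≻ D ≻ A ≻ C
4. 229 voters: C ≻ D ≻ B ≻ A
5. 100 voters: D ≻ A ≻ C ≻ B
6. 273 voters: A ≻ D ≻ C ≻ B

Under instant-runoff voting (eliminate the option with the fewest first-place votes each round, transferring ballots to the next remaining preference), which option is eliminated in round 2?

Round 1: A 273, C 394, D 264, B 141. Eliminate B.
Round 2: A 273, C 394, D 405. Eliminate A.

A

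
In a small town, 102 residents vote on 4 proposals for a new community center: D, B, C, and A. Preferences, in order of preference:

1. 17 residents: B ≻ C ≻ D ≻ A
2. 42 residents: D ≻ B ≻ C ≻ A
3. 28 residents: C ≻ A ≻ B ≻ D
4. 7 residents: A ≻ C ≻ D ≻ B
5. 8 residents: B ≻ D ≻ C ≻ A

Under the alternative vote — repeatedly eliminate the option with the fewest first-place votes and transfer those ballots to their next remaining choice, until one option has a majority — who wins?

Round 1: D 42, B 25, C 28, A 7. Eliminate A.
Round 2: D 42, B 25, C 35. Eliminate B.
Round 3: D 50, C 52. C has a majority.

C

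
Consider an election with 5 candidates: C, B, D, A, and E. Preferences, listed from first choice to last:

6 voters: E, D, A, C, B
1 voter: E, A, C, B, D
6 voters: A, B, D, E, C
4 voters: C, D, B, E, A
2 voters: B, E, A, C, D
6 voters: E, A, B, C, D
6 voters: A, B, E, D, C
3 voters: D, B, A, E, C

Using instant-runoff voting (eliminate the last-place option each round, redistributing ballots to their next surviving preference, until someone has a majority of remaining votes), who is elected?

E

Round 1: C 4, B 2, D 3, A 12, E 13. Eliminate B.
Round 2: C 4, D 3, A 12, E 15. Eliminate D.
Round 3: C 4, A 15, E 15. Eliminate C.
Round 4: A 15, E 19. E has a majority.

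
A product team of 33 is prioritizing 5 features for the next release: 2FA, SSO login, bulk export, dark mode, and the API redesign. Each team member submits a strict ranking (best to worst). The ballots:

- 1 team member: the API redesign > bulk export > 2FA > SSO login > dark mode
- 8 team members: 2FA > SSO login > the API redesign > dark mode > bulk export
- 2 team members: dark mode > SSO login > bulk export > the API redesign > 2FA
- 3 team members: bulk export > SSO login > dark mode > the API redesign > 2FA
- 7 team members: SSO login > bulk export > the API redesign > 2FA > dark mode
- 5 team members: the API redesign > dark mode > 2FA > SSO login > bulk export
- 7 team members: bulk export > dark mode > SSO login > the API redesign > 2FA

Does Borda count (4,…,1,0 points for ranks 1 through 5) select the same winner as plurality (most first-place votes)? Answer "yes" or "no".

Borda — scores: 2FA 51, SSO login 87, bulk export 68, dark mode 58, the API redesign 66. Winner: SSO login.
Plurality — first-place votes: 2FA 8, SSO login 7, bulk export 10, dark mode 2, the API redesign 6. Winner: bulk export.
The two methods disagree.

no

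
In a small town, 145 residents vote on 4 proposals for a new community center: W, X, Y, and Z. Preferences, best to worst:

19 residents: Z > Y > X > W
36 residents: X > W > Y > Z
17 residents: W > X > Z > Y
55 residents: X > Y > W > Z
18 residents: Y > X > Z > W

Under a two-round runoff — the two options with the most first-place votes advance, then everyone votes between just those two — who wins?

Round 1 first-place votes: W 17, X 91, Y 18, Z 19.
X and Z advance.
Runoff: X is preferred to Z by 126 voters; Z by 19.
X wins the runoff.

X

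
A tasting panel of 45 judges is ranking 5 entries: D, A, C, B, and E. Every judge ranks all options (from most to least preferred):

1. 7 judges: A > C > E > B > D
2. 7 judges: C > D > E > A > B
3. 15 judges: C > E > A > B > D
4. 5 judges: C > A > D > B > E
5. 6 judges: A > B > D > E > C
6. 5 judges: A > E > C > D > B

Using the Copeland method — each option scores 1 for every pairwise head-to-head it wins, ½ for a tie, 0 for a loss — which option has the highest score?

C

D: loses to A, C, B, and E → score 0.
A: beats D, B, and E; loses to C → score 3.
C: beats D, A, B, and E → score 4.
B: beats D; loses to A, C, and E → score 1.
E: beats D and B; loses to A and C → score 2.
C has the best pairwise record.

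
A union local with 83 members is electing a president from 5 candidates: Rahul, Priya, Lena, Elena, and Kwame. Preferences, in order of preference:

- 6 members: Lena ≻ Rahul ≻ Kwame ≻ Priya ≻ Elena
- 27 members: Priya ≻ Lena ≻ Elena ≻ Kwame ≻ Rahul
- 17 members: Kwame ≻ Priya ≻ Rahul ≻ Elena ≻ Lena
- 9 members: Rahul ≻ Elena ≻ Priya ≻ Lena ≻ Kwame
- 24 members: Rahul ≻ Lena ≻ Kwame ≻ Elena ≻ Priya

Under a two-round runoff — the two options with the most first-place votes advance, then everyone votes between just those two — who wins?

Priya

Round 1 first-place votes: Rahul 33, Priya 27, Lena 6, Elena 0, Kwame 17.
Rahul and Priya advance.
Runoff: Rahul is preferred to Priya by 39 voters; Priya by 44.
Priya wins the runoff.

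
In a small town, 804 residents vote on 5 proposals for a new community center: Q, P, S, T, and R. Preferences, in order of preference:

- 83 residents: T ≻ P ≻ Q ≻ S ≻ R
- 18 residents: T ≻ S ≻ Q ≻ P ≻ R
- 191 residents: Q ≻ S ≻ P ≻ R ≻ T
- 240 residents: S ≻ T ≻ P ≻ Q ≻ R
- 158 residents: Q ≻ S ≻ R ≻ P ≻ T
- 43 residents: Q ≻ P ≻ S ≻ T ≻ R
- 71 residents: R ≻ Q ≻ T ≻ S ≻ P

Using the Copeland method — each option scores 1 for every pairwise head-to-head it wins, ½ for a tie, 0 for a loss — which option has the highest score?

Q: beats P, S, T, and R → score 4.
P: beats R; loses to Q, S, and T → score 1.
S: beats P, T, and R; loses to Q → score 3.
T: beats P; loses to Q, S, and R → score 1.
R: beats T; loses to Q, P, and S → score 1.
Q has the best pairwise record.

Q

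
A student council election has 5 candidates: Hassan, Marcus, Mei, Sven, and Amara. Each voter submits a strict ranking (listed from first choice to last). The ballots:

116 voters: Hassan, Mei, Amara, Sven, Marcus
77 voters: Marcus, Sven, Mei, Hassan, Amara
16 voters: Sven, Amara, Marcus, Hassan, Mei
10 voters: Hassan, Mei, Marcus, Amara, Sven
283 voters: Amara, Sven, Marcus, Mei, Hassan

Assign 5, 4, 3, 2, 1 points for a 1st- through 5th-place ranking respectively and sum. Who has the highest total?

Amara

Hassan: 116·5 + 77·2 + 16·2 + 10·5 + 283·1 = 1099
Marcus: 116·1 + 77·5 + 16·3 + 10·3 + 283·3 = 1428
Mei: 116·4 + 77·3 + 16·1 + 10·4 + 283·2 = 1317
Sven: 116·2 + 77·4 + 16·5 + 10·1 + 283·4 = 1762
Amara: 116·3 + 77·1 + 16·4 + 10·2 + 283·5 = 1924
Amara has the highest Borda score (1924).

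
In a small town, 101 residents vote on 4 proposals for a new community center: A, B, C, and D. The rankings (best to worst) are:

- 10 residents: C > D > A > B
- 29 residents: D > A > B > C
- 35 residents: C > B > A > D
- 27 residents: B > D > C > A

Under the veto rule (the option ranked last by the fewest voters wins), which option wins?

Last-place votes: A 27, B 10, C 29, D 35.
B is ranked last by the fewest voters, so B wins.

B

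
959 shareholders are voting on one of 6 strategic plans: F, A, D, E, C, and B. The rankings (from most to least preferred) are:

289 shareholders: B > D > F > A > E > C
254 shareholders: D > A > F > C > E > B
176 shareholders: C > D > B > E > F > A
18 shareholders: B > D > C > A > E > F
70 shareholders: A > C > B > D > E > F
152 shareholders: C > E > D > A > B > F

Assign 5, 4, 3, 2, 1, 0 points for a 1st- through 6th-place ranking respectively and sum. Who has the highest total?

D

F: 289·3 + 254·3 + 176·1 + 18·0 + 70·0 + 152·0 = 1805
A: 289·2 + 254·4 + 176·0 + 18·2 + 70·5 + 152·2 = 2284
D: 289·4 + 254·5 + 176·4 + 18·4 + 70·2 + 152·3 = 3798
E: 289·1 + 254·1 + 176·2 + 18·1 + 70·1 + 152·4 = 1591
C: 289·0 + 254·2 + 176·5 + 18·3 + 70·4 + 152·5 = 2482
B: 289·5 + 254·0 + 176·3 + 18·5 + 70·3 + 152·1 = 2425
D has the highest Borda score (3798).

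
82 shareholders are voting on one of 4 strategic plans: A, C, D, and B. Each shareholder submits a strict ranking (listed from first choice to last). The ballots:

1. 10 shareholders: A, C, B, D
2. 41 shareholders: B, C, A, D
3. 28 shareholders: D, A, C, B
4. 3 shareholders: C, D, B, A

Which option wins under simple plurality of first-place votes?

B

First-place votes: A 10, C 3, D 28, B 41.
B has the most first-place votes.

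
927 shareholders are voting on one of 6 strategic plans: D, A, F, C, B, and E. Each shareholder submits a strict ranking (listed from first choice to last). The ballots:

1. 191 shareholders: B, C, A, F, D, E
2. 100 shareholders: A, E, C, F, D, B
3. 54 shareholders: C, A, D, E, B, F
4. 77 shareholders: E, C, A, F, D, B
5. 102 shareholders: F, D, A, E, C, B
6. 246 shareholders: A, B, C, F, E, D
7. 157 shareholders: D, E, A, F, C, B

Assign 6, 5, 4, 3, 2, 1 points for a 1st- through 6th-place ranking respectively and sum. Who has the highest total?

D: 191·2 + 100·2 + 54·4 + 77·2 + 102·5 + 246·1 + 157·6 = 2650
A: 191·4 + 100·6 + 54·5 + 77·4 + 102·4 + 246·6 + 157·4 = 4454
F: 191·3 + 100·3 + 54·1 + 77·3 + 102·6 + 246·3 + 157·3 = 2979
C: 191·5 + 100·4 + 54·6 + 77·5 + 102·2 + 246·4 + 157·2 = 3566
B: 191·6 + 100·1 + 54·2 + 77·1 + 102·1 + 246·5 + 157·1 = 2920
E: 191·1 + 100·5 + 54·3 + 77·6 + 102·3 + 246·2 + 157·5 = 2898
A has the highest Borda score (4454).

A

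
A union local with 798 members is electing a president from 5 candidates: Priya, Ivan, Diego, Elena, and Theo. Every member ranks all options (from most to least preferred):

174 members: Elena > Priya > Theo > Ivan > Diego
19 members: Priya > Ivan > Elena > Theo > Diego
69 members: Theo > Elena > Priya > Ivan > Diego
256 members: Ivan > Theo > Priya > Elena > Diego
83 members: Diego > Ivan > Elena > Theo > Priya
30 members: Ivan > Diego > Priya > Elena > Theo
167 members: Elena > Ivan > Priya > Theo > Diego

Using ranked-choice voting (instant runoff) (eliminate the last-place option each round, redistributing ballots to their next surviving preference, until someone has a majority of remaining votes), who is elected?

Round 1: Priya 19, Ivan 286, Diego 83, Elena 341, Theo 69. Eliminate Priya.
Round 2: Ivan 305, Diego 83, Elena 341, Theo 69. Eliminate Theo.
Round 3: Ivan 305, Diego 83, Elena 410. Elena has a majority.

Elena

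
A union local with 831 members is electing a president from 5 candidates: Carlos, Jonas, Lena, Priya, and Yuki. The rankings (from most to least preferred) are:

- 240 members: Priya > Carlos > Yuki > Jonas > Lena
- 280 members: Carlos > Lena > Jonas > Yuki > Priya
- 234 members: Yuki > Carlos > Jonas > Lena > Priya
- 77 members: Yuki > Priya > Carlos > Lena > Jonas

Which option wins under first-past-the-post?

Yuki

First-place votes: Carlos 280, Jonas 0, Lena 0, Priya 240, Yuki 311.
Yuki has the most first-place votes.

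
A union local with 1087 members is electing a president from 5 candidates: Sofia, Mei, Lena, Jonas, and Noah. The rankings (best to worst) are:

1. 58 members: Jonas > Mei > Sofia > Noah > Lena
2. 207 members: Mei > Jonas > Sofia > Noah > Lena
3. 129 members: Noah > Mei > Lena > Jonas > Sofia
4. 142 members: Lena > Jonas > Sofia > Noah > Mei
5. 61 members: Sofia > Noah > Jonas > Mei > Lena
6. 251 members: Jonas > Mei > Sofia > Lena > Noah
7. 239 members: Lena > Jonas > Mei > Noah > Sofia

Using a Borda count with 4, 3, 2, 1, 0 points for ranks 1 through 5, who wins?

Sofia: 58·2 + 207·2 + 129·0 + 142·2 + 61·4 + 251·2 + 239·0 = 1560
Mei: 58·3 + 207·4 + 129·3 + 142·0 + 61·1 + 251·3 + 239·2 = 2681
Lena: 58·0 + 207·0 + 129·2 + 142·4 + 61·0 + 251·1 + 239·4 = 2033
Jonas: 58·4 + 207·3 + 129·1 + 142·3 + 61·2 + 251·4 + 239·3 = 3251
Noah: 58·1 + 207·1 + 129·4 + 142·1 + 61·3 + 251·0 + 239·1 = 1345
Jonas has the highest Borda score (3251).

Jonas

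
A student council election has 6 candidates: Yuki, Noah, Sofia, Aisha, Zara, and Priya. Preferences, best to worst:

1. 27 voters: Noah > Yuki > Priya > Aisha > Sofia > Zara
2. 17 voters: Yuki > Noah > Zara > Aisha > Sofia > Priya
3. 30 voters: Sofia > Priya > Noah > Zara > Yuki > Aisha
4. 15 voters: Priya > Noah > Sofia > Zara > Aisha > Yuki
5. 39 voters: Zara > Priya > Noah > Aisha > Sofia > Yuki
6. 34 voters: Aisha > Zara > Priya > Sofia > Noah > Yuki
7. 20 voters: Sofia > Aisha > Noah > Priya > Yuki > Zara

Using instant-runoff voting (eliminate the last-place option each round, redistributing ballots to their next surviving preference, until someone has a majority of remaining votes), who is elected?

Round 1: Yuki 17, Noah 27, Sofia 50, Aisha 34, Zara 39, Priya 15. Eliminate Priya.
Round 2: Yuki 17, Noah 42, Sofia 50, Aisha 34, Zara 39. Eliminate Yuki.
Round 3: Noah 59, Sofia 50, Aisha 34, Zara 39. Eliminate Aisha.
Round 4: Noah 59, Sofia 50, Zara 73. Eliminate Sofia.
Round 5: Noah 109, Zara 73. Noah has a majority.

Noah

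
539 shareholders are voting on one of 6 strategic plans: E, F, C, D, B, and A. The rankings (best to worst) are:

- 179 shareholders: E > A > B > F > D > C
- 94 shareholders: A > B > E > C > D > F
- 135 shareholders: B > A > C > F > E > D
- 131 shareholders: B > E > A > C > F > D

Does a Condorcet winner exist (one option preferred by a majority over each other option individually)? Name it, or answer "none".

Checking pairwise contests:
B beats E 360–179.
E beats F 404–135.
E beats C 404–135.
E beats D 539–0.
A beats B 273–266.
E beats A 310–229.
Every option loses at least one head-to-head, so there is no Condorcet winner.

none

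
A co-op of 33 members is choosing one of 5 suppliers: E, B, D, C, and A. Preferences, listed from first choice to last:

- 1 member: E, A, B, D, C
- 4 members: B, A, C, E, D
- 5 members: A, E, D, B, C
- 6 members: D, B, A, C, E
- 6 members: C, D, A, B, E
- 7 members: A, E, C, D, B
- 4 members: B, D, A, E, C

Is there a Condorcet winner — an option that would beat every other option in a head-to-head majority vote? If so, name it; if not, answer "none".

A vs E: 32–1 for A.
A vs B: 19–14 for A.
A vs D: 17–16 for A.
A vs C: 27–6 for A.
A beats every other option head-to-head.

A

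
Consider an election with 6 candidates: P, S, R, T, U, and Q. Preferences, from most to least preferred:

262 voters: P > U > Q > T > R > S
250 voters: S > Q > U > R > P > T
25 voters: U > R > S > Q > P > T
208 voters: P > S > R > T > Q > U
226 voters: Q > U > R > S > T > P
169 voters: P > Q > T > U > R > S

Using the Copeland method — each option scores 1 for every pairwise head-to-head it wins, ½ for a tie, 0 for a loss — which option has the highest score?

P: beats S, R, T, U, and Q → score 5.
S: beats T; loses to P, R, U, and Q → score 1.
R: beats S and T; loses to P, U, and Q → score 2.
T: loses to P, S, R, U, and Q → score 0.
U: beats S, R, and T; loses to P and Q → score 3.
Q: beats S, R, T, and U; loses to P → score 4.
P has the best pairwise record.

P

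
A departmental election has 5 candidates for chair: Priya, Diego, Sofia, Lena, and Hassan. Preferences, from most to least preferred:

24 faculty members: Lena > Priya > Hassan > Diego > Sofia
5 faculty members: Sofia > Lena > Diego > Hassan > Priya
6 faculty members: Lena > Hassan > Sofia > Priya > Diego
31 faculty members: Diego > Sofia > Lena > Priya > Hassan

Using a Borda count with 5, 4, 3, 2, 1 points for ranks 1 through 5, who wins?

Priya: 24·4 + 5·1 + 6·2 + 31·2 = 175
Diego: 24·2 + 5·3 + 6·1 + 31·5 = 224
Sofia: 24·1 + 5·5 + 6·3 + 31·4 = 191
Lena: 24·5 + 5·4 + 6·5 + 31·3 = 263
Hassan: 24·3 + 5·2 + 6·4 + 31·1 = 137
Lena has the highest Borda score (263).

Lena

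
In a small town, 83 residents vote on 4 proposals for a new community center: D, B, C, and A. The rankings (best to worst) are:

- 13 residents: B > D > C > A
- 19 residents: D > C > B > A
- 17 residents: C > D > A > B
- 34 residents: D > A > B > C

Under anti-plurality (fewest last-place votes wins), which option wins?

D

Last-place votes: D 0, B 17, C 34, A 32.
D is ranked last by the fewest voters, so D wins.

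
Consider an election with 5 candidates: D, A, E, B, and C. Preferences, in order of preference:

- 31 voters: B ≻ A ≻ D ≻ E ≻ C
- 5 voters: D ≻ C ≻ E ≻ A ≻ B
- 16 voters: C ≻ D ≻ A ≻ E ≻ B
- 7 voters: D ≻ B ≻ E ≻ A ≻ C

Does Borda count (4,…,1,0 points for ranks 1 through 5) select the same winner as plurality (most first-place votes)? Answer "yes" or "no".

Borda — scores: D 158, A 137, E 71, B 145, C 79. Winner: D.
Plurality — first-place votes: D 12, A 0, E 0, B 31, C 16. Winner: B.
The two methods disagree.

no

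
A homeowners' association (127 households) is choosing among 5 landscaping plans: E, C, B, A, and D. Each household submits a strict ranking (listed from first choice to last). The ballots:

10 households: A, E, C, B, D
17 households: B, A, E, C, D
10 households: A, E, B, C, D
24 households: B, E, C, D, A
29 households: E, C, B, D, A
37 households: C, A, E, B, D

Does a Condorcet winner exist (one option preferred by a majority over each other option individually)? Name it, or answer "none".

Checking pairwise contests:
A beats E 74–53.
E beats C 90–37.
E beats B 86–41.
C beats A 90–37.
E beats D 127–0.
Every option loses at least one head-to-head, so there is no Condorcet winner.

none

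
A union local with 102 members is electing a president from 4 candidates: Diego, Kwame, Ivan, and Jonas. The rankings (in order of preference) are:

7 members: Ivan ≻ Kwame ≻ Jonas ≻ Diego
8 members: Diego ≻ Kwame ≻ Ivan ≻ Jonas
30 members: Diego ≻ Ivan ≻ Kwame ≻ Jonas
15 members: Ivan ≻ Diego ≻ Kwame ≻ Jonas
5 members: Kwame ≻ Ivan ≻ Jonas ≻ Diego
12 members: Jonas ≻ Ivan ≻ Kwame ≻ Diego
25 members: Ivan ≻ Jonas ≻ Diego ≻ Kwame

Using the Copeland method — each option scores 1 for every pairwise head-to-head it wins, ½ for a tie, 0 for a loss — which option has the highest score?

Ivan

Diego: beats Kwame and Jonas; loses to Ivan → score 2.
Kwame: beats Jonas; loses to Diego and Ivan → score 1.
Ivan: beats Diego, Kwame, and Jonas → score 3.
Jonas: loses to Diego, Kwame, and Ivan → score 0.
Ivan has the best pairwise record.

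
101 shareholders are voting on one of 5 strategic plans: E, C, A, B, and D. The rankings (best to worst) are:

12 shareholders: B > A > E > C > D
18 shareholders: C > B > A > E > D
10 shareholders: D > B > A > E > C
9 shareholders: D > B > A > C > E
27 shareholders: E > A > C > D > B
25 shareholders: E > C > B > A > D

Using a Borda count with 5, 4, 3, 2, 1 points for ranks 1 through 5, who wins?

E

E: 12·3 + 18·2 + 10·2 + 9·1 + 27·5 + 25·5 = 361
C: 12·2 + 18·5 + 10·1 + 9·2 + 27·3 + 25·4 = 323
A: 12·4 + 18·3 + 10·3 + 9·3 + 27·4 + 25·2 = 317
B: 12·5 + 18·4 + 10·4 + 9·4 + 27·1 + 25·3 = 310
D: 12·1 + 18·1 + 10·5 + 9·5 + 27·2 + 25·1 = 204
E has the highest Borda score (361).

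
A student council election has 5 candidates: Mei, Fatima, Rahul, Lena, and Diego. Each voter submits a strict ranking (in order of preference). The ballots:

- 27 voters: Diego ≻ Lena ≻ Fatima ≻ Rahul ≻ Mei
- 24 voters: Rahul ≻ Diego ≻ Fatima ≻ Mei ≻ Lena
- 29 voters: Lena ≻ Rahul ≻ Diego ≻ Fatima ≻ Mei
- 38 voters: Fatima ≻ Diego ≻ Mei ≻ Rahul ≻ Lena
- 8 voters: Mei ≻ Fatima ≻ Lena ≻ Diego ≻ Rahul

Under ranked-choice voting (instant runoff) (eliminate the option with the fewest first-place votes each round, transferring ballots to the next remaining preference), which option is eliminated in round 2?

Rahul

Round 1: Mei 8, Fatima 38, Rahul 24, Lena 29, Diego 27. Eliminate Mei.
Round 2: Fatima 46, Rahul 24, Lena 29, Diego 27. Eliminate Rahul.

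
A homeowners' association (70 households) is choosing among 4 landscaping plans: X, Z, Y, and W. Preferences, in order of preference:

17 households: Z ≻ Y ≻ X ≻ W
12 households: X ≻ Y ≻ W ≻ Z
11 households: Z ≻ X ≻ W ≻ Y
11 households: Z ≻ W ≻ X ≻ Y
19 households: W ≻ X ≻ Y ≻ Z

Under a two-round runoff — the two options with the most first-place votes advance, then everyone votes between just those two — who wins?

Z

Round 1 first-place votes: X 12, Z 39, Y 0, W 19.
Z and W advance.
Runoff: Z is preferred to W by 39 voters; W by 31.
Z wins the runoff.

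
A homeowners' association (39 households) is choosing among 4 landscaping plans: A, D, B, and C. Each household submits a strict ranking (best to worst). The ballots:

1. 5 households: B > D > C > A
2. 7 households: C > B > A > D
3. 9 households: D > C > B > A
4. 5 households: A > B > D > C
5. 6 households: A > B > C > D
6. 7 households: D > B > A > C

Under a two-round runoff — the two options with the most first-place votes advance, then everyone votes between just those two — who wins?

D

Round 1 first-place votes: A 11, D 16, B 5, C 7.
D and A advance.
Runoff: D is preferred to A by 21 voters; A by 18.
D wins the runoff.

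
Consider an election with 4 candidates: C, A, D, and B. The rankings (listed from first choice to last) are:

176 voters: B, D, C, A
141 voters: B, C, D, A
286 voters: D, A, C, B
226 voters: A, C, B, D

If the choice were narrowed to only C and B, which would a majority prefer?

C

Voters preferring C to B: 512; preferring B to C: 317.
C wins the head-to-head.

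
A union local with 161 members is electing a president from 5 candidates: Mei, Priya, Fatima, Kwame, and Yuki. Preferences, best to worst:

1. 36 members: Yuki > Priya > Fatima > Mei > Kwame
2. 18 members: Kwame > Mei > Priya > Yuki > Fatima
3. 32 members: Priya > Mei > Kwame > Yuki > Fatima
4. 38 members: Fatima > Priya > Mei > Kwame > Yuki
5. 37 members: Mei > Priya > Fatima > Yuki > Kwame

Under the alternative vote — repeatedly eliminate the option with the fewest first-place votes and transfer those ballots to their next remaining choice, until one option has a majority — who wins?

Round 1: Mei 37, Priya 32, Fatima 38, Kwame 18, Yuki 36. Eliminate Kwame.
Round 2: Mei 55, Priya 32, Fatima 38, Yuki 36. Eliminate Priya.
Round 3: Mei 87, Fatima 38, Yuki 36. Mei has a majority.

Mei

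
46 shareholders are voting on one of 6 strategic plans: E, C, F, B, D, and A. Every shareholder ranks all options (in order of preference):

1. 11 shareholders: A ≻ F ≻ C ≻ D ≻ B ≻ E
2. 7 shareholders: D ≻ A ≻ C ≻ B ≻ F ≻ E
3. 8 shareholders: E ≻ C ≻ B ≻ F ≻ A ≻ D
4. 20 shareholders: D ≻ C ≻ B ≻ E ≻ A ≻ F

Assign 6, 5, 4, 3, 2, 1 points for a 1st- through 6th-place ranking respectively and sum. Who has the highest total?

E: 11·1 + 7·1 + 8·6 + 20·3 = 126
C: 11·4 + 7·4 + 8·5 + 20·5 = 212
F: 11·5 + 7·2 + 8·3 + 20·1 = 113
B: 11·2 + 7·3 + 8·4 + 20·4 = 155
D: 11·3 + 7·6 + 8·1 + 20·6 = 203
A: 11·6 + 7·5 + 8·2 + 20·2 = 157
C has the highest Borda score (212).

C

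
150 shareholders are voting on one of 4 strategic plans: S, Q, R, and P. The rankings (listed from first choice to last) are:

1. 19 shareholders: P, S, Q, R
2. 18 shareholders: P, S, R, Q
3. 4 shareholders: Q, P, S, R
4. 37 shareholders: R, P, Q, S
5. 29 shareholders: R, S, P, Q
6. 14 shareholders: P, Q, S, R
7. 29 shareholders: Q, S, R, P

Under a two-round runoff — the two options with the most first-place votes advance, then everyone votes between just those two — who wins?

Round 1 first-place votes: S 0, Q 33, R 66, P 51.
R and P advance.
Runoff: R is preferred to P by 95 voters; P by 55.
R wins the runoff.

R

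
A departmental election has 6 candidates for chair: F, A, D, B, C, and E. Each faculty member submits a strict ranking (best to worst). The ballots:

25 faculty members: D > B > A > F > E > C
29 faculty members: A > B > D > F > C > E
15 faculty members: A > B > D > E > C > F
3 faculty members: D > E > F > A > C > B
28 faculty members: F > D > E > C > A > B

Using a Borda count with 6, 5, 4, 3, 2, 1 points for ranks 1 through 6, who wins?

F: 25·3 + 29·3 + 15·1 + 3·4 + 28·6 = 357
A: 25·4 + 29·6 + 15·6 + 3·3 + 28·2 = 429
D: 25·6 + 29·4 + 15·4 + 3·6 + 28·5 = 484
B: 25·5 + 29·5 + 15·5 + 3·1 + 28·1 = 376
C: 25·1 + 29·2 + 15·2 + 3·2 + 28·3 = 203
E: 25·2 + 29·1 + 15·3 + 3·5 + 28·4 = 251
D has the highest Borda score (484).

D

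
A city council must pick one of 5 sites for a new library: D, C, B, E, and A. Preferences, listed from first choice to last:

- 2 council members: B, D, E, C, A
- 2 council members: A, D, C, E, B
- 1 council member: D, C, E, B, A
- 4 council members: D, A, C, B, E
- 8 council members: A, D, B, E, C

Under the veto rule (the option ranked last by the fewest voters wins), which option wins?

D

Last-place votes: D 0, C 8, B 2, E 4, A 3.
D is ranked last by the fewest voters, so D wins.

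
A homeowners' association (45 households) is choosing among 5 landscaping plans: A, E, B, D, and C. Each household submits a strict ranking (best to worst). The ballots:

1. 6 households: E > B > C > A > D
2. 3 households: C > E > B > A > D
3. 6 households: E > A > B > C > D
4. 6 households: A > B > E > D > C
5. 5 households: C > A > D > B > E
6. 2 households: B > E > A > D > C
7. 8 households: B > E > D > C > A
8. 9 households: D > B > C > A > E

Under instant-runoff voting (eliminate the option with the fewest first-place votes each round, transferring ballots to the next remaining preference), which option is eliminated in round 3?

D

Round 1: A 6, E 12, B 10, D 9, C 8. Eliminate A.
Round 2: E 12, B 16, D 9, C 8. Eliminate C.
Round 3: E 15, B 16, D 14. Eliminate D.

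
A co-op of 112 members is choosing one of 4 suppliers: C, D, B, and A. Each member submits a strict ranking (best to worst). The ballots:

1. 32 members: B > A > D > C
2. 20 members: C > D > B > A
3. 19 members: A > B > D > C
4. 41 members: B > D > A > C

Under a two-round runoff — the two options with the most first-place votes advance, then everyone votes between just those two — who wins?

B

Round 1 first-place votes: C 20, D 0, B 73, A 19.
B and C advance.
Runoff: B is preferred to C by 92 voters; C by 20.
B wins the runoff.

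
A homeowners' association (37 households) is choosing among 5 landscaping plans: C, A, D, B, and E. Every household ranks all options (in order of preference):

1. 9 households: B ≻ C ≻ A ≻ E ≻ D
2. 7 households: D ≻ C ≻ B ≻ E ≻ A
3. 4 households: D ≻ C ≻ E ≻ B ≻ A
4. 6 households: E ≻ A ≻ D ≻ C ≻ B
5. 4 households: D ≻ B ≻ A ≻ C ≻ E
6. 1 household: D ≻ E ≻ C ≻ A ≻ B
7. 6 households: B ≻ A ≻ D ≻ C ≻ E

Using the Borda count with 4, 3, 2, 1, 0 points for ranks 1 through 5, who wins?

B

C: 9·3 + 7·3 + 4·3 + 6·1 + 4·1 + 1·2 + 6·1 = 78
A: 9·2 + 7·0 + 4·0 + 6·3 + 4·2 + 1·1 + 6·3 = 63
D: 9·0 + 7·4 + 4·4 + 6·2 + 4·4 + 1·4 + 6·2 = 88
B: 9·4 + 7·2 + 4·1 + 6·0 + 4·3 + 1·0 + 6·4 = 90
E: 9·1 + 7·1 + 4·2 + 6·4 + 4·0 + 1·3 + 6·0 = 51
B has the highest Borda score (90).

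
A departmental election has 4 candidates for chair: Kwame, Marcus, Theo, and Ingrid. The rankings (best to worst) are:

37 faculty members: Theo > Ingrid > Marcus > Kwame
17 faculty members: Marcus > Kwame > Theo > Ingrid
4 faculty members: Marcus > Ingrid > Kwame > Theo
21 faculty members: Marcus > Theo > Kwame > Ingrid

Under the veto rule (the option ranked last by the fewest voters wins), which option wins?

Marcus

Last-place votes: Kwame 37, Marcus 0, Theo 4, Ingrid 38.
Marcus is ranked last by the fewest voters, so Marcus wins.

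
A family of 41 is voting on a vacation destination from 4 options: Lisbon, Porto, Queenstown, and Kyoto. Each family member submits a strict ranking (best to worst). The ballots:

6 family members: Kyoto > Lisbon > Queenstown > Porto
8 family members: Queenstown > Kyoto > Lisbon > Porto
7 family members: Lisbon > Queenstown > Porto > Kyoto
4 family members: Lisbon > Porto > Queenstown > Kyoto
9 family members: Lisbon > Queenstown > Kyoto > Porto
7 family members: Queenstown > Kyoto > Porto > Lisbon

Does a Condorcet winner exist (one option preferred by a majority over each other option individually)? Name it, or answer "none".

none

Checking pairwise contests:
Kyoto beats Lisbon 21–20.
Lisbon beats Porto 34–7.
Lisbon beats Queenstown 26–15.
Queenstown beats Kyoto 35–6.
Every option loses at least one head-to-head, so there is no Condorcet winner.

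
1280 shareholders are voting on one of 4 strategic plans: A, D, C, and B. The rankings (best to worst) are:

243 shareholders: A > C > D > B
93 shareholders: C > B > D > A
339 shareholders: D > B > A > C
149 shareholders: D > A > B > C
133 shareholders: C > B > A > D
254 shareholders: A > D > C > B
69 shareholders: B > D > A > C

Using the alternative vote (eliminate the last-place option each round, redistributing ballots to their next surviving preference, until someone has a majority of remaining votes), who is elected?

D

Round 1: A 497, D 488, C 226, B 69. Eliminate B.
Round 2: A 497, D 557, C 226. Eliminate C.
Round 3: A 630, D 650. D has a majority.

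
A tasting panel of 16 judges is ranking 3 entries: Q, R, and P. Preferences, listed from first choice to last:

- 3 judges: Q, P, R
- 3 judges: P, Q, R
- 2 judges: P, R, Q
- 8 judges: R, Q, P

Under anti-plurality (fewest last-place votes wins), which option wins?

Last-place votes: Q 2, R 6, P 8.
Q is ranked last by the fewest voters, so Q wins.

Q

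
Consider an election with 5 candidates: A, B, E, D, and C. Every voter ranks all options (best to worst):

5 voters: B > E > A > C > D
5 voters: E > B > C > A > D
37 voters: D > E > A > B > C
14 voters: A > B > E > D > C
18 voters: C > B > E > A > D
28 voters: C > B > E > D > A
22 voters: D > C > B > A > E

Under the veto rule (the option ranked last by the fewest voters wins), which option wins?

B

Last-place votes: A 28, B 0, E 22, D 28, C 51.
B is ranked last by the fewest voters, so B wins.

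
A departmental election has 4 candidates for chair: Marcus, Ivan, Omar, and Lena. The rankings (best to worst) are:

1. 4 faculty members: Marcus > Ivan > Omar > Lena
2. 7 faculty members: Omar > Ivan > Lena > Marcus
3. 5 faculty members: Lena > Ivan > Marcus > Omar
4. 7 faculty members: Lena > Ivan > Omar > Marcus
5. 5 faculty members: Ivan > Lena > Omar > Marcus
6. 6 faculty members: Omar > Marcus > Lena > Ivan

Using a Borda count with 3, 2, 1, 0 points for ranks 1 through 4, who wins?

Ivan

Marcus: 4·3 + 7·0 + 5·1 + 7·0 + 5·0 + 6·2 = 29
Ivan: 4·2 + 7·2 + 5·2 + 7·2 + 5·3 + 6·0 = 61
Omar: 4·1 + 7·3 + 5·0 + 7·1 + 5·1 + 6·3 = 55
Lena: 4·0 + 7·1 + 5·3 + 7·3 + 5·2 + 6·1 = 59
Ivan has the highest Borda score (61).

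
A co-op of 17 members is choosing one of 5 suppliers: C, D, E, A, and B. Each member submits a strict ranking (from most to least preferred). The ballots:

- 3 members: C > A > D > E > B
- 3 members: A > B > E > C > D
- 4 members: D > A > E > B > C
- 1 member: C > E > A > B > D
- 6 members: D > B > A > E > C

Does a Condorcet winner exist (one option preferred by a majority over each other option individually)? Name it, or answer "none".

D vs C: 10–7 for D.
D vs E: 13–4 for D.
D vs A: 10–7 for D.
D vs B: 13–4 for D.
D beats every other option head-to-head.

D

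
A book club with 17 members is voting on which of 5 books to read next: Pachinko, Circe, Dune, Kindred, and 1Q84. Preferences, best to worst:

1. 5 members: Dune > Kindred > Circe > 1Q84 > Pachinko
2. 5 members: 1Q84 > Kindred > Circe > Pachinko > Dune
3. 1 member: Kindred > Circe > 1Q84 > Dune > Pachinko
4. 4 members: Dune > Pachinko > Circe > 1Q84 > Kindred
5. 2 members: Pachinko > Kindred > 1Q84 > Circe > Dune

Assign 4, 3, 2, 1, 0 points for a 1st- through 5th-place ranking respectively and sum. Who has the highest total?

Kindred

Pachinko: 5·0 + 5·1 + 1·0 + 4·3 + 2·4 = 25
Circe: 5·2 + 5·2 + 1·3 + 4·2 + 2·1 = 33
Dune: 5·4 + 5·0 + 1·1 + 4·4 + 2·0 = 37
Kindred: 5·3 + 5·3 + 1·4 + 4·0 + 2·3 = 40
1Q84: 5·1 + 5·4 + 1·2 + 4·1 + 2·2 = 35
Kindred has the highest Borda score (40).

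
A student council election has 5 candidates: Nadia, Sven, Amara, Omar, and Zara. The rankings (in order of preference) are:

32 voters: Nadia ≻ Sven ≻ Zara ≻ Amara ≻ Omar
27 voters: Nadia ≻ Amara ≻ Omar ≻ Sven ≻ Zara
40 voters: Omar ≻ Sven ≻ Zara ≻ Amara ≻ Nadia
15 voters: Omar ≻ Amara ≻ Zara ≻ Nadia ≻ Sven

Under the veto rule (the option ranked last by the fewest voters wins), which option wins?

Amara

Last-place votes: Nadia 40, Sven 15, Amara 0, Omar 32, Zara 27.
Amara is ranked last by the fewest voters, so Amara wins.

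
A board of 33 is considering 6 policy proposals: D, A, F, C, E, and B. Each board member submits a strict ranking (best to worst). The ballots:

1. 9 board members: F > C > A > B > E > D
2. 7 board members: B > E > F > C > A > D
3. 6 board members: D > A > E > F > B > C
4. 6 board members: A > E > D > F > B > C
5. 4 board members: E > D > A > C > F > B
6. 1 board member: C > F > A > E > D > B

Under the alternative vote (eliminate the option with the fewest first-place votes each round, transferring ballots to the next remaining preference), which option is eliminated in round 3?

A

Round 1: D 6, A 6, F 9, C 1, E 4, B 7. Eliminate C.
Round 2: D 6, A 6, F 10, E 4, B 7. Eliminate E.
Round 3: D 10, A 6, F 10, B 7. Eliminate A.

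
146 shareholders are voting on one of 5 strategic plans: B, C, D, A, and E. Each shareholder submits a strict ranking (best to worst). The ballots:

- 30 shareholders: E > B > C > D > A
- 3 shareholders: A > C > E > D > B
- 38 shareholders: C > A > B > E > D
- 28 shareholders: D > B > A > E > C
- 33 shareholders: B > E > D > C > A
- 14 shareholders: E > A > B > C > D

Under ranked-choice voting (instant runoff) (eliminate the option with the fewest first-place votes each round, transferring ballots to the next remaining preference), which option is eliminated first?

Round 1: B 33, C 38, D 28, A 3, E 44. Eliminate A.

A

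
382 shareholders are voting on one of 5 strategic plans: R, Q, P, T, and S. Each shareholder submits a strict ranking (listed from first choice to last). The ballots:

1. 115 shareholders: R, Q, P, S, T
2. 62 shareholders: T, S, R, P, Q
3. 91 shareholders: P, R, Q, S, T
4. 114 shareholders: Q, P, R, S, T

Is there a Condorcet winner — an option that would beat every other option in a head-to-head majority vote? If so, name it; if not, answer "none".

Checking pairwise contests:
P beats R 205–177.
R beats Q 268–114.
Q beats P 229–153.
R beats T 320–62.
R beats S 320–62.
Every option loses at least one head-to-head, so there is no Condorcet winner.

none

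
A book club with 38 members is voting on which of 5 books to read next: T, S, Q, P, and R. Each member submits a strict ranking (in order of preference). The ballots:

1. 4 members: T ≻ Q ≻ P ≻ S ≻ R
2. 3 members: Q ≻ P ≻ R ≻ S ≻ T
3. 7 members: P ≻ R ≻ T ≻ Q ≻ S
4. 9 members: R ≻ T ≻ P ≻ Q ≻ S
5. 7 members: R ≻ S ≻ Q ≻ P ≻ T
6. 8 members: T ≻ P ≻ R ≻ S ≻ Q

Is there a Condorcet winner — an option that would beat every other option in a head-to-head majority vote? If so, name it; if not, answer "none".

Checking pairwise contests:
R beats T 26–12.
T beats S 28–10.
T beats Q 28–10.
T beats P 21–17.
P beats R 22–16.
Every option loses at least one head-to-head, so there is no Condorcet winner.

none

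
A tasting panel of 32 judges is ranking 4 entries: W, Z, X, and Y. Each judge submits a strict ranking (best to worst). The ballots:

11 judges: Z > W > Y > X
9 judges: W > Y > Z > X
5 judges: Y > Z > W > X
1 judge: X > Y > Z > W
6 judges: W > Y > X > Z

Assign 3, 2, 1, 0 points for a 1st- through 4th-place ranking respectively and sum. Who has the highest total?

W

W: 11·2 + 9·3 + 5·1 + 1·0 + 6·3 = 72
Z: 11·3 + 9·1 + 5·2 + 1·1 + 6·0 = 53
X: 11·0 + 9·0 + 5·0 + 1·3 + 6·1 = 9
Y: 11·1 + 9·2 + 5·3 + 1·2 + 6·2 = 58
W has the highest Borda score (72).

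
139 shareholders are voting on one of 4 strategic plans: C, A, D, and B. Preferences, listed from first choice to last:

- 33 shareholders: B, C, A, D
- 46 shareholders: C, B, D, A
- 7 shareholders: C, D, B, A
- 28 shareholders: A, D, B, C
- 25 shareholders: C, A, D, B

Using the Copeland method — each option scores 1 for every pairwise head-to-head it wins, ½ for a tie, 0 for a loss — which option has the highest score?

C: beats A, D, and B → score 3.
A: beats D; loses to C and B → score 1.
D: loses to C, A, and B → score 0.
B: beats A and D; loses to C → score 2.
C has the best pairwise record.

C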